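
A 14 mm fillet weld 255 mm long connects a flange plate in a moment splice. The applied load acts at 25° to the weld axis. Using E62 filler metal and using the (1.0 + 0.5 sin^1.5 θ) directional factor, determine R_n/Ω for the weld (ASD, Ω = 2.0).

R_n/Ω ≈ 534 kN

E62XX → F_EXX = 620 MPa.
t_e = 0.707 × 14 = 9.898 mm; A_we = 9.898 × 255 = 2524 mm².
Directional factor: 1.0 + 0.5 sin^1.5(25°) = 1.137.
F_nw = 0.6 × 620 × 1.137 = 423.1 MPa.
R_n/Ω = (423.1 × 2524) / 2.0 × 10⁻³ = 534 kN.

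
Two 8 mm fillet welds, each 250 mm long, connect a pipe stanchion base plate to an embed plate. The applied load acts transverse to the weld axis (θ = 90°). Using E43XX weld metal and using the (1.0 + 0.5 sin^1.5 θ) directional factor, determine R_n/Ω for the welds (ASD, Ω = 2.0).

E43XX → F_EXX = 430 MPa.
t_e = 0.707 × 8 = 5.656 mm; A_we = 5.656 × 500 = 2828 mm².
Directional factor: 1.0 + 0.5 sin^1.5(90°) = 1.5.
F_nw = 0.6 × 430 × 1.5 = 387 MPa.
R_n/Ω = (387 × 2828) / 2.0 × 10⁻³ = 547.2 kN.

R_n/Ω ≈ 547 kN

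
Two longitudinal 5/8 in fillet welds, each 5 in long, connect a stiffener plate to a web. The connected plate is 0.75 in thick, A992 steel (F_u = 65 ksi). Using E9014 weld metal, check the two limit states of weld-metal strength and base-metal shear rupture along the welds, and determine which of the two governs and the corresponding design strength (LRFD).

φR_n ≈ 179 kips (weld metal governs)

E90XX → F_EXX = 90 ksi.
t_e = 0.707 × 0.625 = 0.4419 in; L = 10 in.
Weld metal: φR_n = 0.75 × 0.6 × 90 × 0.4419 × 10 = 179 kips.
Base metal (shear rupture): φR_n = 0.75 × 0.6 × 65 × 0.75 × 10 = 219.4 kips.
Governing: weld metal.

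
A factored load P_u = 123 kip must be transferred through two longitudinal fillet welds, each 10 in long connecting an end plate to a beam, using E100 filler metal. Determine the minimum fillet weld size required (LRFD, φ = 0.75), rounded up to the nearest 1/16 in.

w = 1/4 in

E100XX → F_EXX = 100 ksi.
Total weld length L = 20 in.
Required throat t_e = P_u / (φ × 0.6 F_EXX × L) = 123 / (0.75 × 0.6 × 100 × 20) = 0.1367 in.
Required leg w = t_e / 0.707 = 0.1933 in → use 1/4 in.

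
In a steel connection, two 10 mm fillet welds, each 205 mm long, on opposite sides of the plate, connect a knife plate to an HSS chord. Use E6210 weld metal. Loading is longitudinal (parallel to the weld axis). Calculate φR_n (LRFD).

E62XX → F_EXX = 620 MPa.
Effective throat t_e = 0.707 × 10 = 7.07 mm.
Total length L = 410 mm; A_we = 7.07 × 410 = 2899 mm².
F_nw = 0.6 F_EXX = 0.6 × 620 = 372 MPa.
φR_n = 0.75 × 372 × 2899 × 10⁻³ = 808.7 kN.

φR_n ≈ 809 kN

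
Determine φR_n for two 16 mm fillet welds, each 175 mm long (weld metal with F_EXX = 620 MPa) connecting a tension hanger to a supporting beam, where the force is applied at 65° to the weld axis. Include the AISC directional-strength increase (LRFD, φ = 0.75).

φR_n ≈ 1580 kN

t_e = 0.707 × 16 = 11.31 mm; A_we = 11.31 × 350 = 3959 mm².
Directional factor: 1.0 + 0.5 sin^1.5(65°) = 1.431.
F_nw = 0.6 × 620 × 1.431 = 532.5 MPa.
φR_n = 0.75 × 532.5 × 3959 × 10⁻³ = 1581 kN.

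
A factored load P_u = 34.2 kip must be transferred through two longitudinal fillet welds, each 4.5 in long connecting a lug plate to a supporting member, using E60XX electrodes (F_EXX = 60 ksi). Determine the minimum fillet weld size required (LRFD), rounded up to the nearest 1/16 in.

Total weld length L = 9 in.
Required throat t_e = P_u / (φ × 0.6 F_EXX × L) = 34.2 / (0.75 × 0.6 × 60 × 9) = 0.1407 in.
Required leg w = t_e / 0.707 = 0.1991 in → use 1/4 in.

w = 1/4 in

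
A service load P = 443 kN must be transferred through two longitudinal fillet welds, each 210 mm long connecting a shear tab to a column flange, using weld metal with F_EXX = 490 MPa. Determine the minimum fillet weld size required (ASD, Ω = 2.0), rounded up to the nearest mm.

Total weld length L = 420 mm.
Required throat t_e = P × Ω / (0.6 F_EXX × L) = 443 × 2.0 / (0.6 × 490 × 420 × 10⁻³) = 7.175 mm.
Required leg w = t_e / 0.707 = 10.15 mm → use 11 mm.

w = 11 mm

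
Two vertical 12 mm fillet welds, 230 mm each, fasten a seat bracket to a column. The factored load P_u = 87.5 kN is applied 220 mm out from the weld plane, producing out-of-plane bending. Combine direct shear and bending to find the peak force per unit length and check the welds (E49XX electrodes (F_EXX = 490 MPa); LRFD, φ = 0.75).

L_w = 2 × 230 = 460 mm; section modulus (unit throat) S = 2 × L²/6 = 17630 mm².
Direct shear f_v = P/L_w = 87.5×10³/460 = 190.2 N/mm.
Moment M = P × e = 87.5×10³ × 220 = 19250000 N·mm; bending f_b = M/S = 1092 N/mm.
f_max = √(f_v² + f_b²) = √(190.2² + 1092²) = 1108 N/mm.
φr_n = 0.75 × 0.6 × 490 × (0.707 × 12) = 1871 N/mm → adequate.

f_max ≈ 1110 N/mm; adequate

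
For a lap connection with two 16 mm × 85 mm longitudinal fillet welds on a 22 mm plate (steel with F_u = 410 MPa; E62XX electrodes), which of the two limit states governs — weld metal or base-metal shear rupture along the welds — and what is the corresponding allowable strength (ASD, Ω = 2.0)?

R_n/Ω ≈ 358 kN (weld metal governs)

E62XX → F_EXX = 620 MPa.
t_e = 0.707 × 16 = 11.31 mm; L = 170 mm.
Weld metal: R_n/Ω = (1/2.0) × 0.6 × 620 × 11.31 × 170 × 10⁻³ = 357.7 kN.
Base metal (shear rupture): R_n/Ω = (1/2.0) × 0.6 × 410 × 22 × 170 × 10⁻³ = 460 kN.
Governing: weld metal.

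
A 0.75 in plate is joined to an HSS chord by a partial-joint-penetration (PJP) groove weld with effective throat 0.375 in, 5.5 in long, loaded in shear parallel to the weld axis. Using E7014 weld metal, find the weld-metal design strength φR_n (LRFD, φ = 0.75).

E70XX → F_EXX = 70 ksi.
Effective throat (given) t_e = 0.375 in.
A_we = 0.375 × 5.5 = 2.062 in².
F_nw = 0.6 F_EXX = 42 ksi.
φR_n = 0.75 × 42 × 2.062 = 64.97 kip.

φR_n ≈ 65 kip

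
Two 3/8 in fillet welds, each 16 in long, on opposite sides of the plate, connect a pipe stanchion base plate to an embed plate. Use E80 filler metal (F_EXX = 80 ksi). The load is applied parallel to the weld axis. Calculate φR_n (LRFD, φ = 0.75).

φR_n ≈ 305 kip

Effective throat t_e = 0.707 × 0.375 = 0.2651 in.
Total length L = 32 in; A_we = 0.2651 × 32 = 8.484 in².
F_nw = 0.6 F_EXX = 0.6 × 80 = 48 ksi.
φR_n = 0.75 × 48 × 8.484 = 305.4 kip.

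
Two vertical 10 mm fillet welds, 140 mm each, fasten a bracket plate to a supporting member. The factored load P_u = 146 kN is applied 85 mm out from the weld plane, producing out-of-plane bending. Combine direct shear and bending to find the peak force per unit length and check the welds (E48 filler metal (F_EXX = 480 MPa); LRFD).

L_w = 2 × 140 = 280 mm; section modulus (unit throat) S = 2 × L²/6 = 6533 mm².
Direct shear f_v = P/L_w = 146×10³/280 = 521.4 N/mm.
Moment M = P × e = 146×10³ × 85 = 12410000 N·mm; bending f_b = M/S = 1899 N/mm.
f_max = √(f_v² + f_b²) = √(521.4² + 1899²) = 1970 N/mm.
φr_n = 0.75 × 0.6 × 480 × (0.707 × 10) = 1527 N/mm → NOT adequate.

f_max ≈ 1970 N/mm; NOT adequate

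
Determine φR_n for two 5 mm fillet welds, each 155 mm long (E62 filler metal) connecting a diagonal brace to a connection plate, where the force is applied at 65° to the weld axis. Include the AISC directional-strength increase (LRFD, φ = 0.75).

E62XX → F_EXX = 620 MPa.
t_e = 0.707 × 5 = 3.535 mm; A_we = 3.535 × 310 = 1096 mm².
Directional factor: 1.0 + 0.5 sin^1.5(65°) = 1.431.
F_nw = 0.6 × 620 × 1.431 = 532.5 MPa.
φR_n = 0.75 × 532.5 × 1096 × 10⁻³ = 437.6 kN.

φR_n ≈ 438 kN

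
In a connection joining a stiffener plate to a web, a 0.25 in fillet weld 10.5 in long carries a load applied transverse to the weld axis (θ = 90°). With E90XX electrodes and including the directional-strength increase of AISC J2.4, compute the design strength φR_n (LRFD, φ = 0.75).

E90XX → F_EXX = 90 ksi.
t_e = 0.707 × 0.25 = 0.1767 in; A_we = 0.1767 × 10.5 = 1.856 in².
Directional factor: 1.0 + 0.5 sin^1.5(90°) = 1.5.
F_nw = 0.6 × 90 × 1.5 = 81 ksi.
φR_n = 0.75 × 81 × 1.856 = 112.7 kips.

φR_n ≈ 113 kips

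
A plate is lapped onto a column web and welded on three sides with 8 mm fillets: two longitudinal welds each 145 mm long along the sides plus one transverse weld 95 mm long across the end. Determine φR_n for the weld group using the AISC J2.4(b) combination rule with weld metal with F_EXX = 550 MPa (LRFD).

t_e = 0.707 × 8 = 5.656 mm.
R_nwl = 0.6 × 550 × 5.656 × 290 × 10⁻³ = 541.3 kN (longitudinal, 2 welds).
R_nwt = 0.6 × 550 × 5.656 × 95 × 10⁻³ = 177.3 kN (transverse, base value).
(i) R_nwl + R_nwt = 718.6 kN; (ii) 0.85 R_nwl + 1.5 R_nwt = 726.1 kN.
R_n = max = 726.1 kN [governs: (ii)]; φR_n = 544.5 kN.

φR_n ≈ 545 kN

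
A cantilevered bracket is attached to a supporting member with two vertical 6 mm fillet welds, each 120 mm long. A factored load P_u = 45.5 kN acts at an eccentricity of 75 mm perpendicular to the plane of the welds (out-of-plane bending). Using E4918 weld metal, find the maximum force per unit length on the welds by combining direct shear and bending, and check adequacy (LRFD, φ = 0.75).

f_max ≈ 736 N/mm; adequate

E49XX → F_EXX = 490 MPa.
L_w = 2 × 120 = 240 mm; section modulus (unit throat) S = 2 × L²/6 = 4800 mm².
Direct shear f_v = P/L_w = 45.5×10³/240 = 189.6 N/mm.
Moment M = P × e = 45.5×10³ × 75 = 3412500 N·mm; bending f_b = M/S = 710.9 N/mm.
f_max = √(f_v² + f_b²) = √(189.6² + 710.9²) = 735.8 N/mm.
φr_n = 0.75 × 0.6 × 490 × (0.707 × 6) = 935.4 N/mm → adequate.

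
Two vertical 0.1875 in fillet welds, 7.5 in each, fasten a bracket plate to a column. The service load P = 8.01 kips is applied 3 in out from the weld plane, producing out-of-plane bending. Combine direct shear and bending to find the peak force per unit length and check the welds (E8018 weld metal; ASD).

f_max ≈ 1.39 kip/in; adequate

E80XX → F_EXX = 80 ksi.
L_w = 2 × 7.5 = 15 in; section modulus (unit throat) S = 2 × L²/6 = 18.75 in².
Direct shear f_v = P/L_w = 8.01/15 = 0.534 kip/in.
Moment M = P × e = 8.01 × 3 = 24.03 kip·in; bending f_b = M/S = 1.282 kip/in.
f_max = √(f_v² + f_b²) = √(0.534² + 1.282²) = 1.388 kip/in.
r_n/Ω = (1/2.0) × 0.6 × 80 × (0.707 × 0.1875) = 3.181 kip/in → adequate.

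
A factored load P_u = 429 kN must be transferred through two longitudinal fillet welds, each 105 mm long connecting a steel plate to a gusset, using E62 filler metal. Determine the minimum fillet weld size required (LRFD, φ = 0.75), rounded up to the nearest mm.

E62XX → F_EXX = 620 MPa.
Total weld length L = 210 mm.
Required throat t_e = P_u / (φ × 0.6 F_EXX × L) = 429 / (0.75 × 0.6 × 620 × 210 × 10⁻³) = 7.322 mm.
Required leg w = t_e / 0.707 = 10.36 mm → use 11 mm.

w = 11 mm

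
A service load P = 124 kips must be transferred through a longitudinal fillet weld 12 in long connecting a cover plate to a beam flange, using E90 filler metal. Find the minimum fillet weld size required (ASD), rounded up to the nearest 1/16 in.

w = 9/16 in

E90XX → F_EXX = 90 ksi.
Total weld length L = 12 in.
Required throat t_e = P × Ω / (0.6 F_EXX × L) = 124 × 2.0 / (0.6 × 90 × 12) = 0.3827 in.
Required leg w = t_e / 0.707 = 0.5413 in → use 9/16 in.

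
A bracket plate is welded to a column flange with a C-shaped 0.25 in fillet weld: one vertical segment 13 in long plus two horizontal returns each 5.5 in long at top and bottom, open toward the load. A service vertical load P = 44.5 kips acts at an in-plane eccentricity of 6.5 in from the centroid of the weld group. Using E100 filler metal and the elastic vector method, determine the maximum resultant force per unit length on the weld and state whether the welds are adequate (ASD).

E100XX → F_EXX = 100 ksi.
Total weld length L_w = 24 in. Treat welds as unit-width lines.
Centroid: x̄ = 2×5.5×2.75 / 24 = 1.26 in from the vertical weld.
Polar moment about centroid: J = I_x + I_y = [13³/12 + 2×5.5×6.5²] + [13×1.26² + 2(5.5³/12 + 5.5×1.49²)] = 720.6 in³.
Direct shear f_v = P/L_w = 44.5 / 24 = 1.854 kip/in (vertical).
Torsion M = P·e = 44.5 × 6.5 = 289.25 kip·in.
Critical point at (x, y) = (4.24, 6.5) from centroid. f_tx = M·y/J = 2.609 kip/in; f_ty = M·x/J = 1.702 kip/in.
Resultant f_max = √[f_tx² + (f_v + f_ty)²] = √[2.609² + (1.854 + 1.702)²] = 4.41 kip/in.
Capacity per unit length: r_n/Ω = (1/2.0) × 0.6 × 100 × (0.707 × 0.25) = 5.302 kip/in.
4.41 ≤ 5.302 → adequate.

f_max ≈ 4.41 kip/in; adequate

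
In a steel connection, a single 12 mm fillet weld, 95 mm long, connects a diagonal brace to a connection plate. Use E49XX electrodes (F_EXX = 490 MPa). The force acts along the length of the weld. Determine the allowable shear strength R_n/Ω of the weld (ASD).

Effective throat t_e = 0.707 × 12 = 8.484 mm.
Total length L = 95 mm; A_we = 8.484 × 95 = 806 mm².
F_nw = 0.6 F_EXX = 0.6 × 490 = 294 MPa.
R_n = 294 × 806 × 10⁻³ = 237 kN; R_n/Ω = 237/2.0 = 118.5 kN.

R_n/Ω ≈ 118 kN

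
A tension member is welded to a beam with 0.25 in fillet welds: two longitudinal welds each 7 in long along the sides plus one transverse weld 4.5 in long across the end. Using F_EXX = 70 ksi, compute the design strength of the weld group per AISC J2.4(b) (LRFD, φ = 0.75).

t_e = 0.707 × 0.25 = 0.1767 in.
R_nwl = 0.6 × 70 × 0.1767 × 14 = 103.9 kips (longitudinal, 2 welds).
R_nwt = 0.6 × 70 × 0.1767 × 4.5 = 33.41 kips (transverse, base value).
(i) R_nwl + R_nwt = 137.3 kips; (ii) 0.85 R_nwl + 1.5 R_nwt = 138.4 kips.
R_n = max = 138.4 kips [governs: (ii)]; φR_n = 103.8 kips.

φR_n ≈ 104 kips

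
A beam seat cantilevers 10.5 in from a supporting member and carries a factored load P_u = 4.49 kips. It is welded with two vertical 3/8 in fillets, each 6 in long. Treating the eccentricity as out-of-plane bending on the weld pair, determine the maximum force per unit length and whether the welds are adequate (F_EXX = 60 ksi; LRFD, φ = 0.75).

L_w = 2 × 6 = 12 in; section modulus (unit throat) S = 2 × L²/6 = 12 in².
Direct shear f_v = P/L_w = 4.49/12 = 0.3742 kip/in.
Moment M = P × e = 4.49 × 10.5 = 47.145 kip·in; bending f_b = M/S = 3.929 kip/in.
f_max = √(f_v² + f_b²) = √(0.3742² + 3.929²) = 3.947 kip/in.
φr_n = 0.75 × 0.6 × 60 × (0.707 × 0.375) = 7.158 kip/in → adequate.

f_max ≈ 3.95 kip/in; adequate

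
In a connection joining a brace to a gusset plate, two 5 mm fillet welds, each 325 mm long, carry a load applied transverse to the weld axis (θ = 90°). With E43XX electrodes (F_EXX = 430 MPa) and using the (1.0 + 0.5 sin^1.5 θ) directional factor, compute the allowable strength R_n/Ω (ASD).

t_e = 0.707 × 5 = 3.535 mm; A_we = 3.535 × 650 = 2298 mm².
Directional factor: 1.0 + 0.5 sin^1.5(90°) = 1.5.
F_nw = 0.6 × 430 × 1.5 = 387 MPa.
R_n/Ω = (387 × 2298) / 2.0 × 10⁻³ = 444.6 kN.

R_n/Ω ≈ 445 kN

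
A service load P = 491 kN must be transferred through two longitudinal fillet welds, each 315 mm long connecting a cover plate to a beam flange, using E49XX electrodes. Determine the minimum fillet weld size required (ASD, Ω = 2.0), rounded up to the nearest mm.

E49XX → F_EXX = 490 MPa.
Total weld length L = 630 mm.
Required throat t_e = P × Ω / (0.6 F_EXX × L) = 491 × 2.0 / (0.6 × 490 × 630 × 10⁻³) = 5.302 mm.
Required leg w = t_e / 0.707 = 7.499 mm → use 8 mm.

w = 8 mm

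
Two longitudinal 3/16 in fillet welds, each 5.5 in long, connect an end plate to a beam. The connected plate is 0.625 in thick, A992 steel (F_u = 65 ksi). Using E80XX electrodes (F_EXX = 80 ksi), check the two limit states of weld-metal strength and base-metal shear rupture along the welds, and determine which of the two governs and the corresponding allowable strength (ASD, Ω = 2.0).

t_e = 0.707 × 0.1875 = 0.1326 in; L = 11 in.
Weld metal: R_n/Ω = (1/2.0) × 0.6 × 80 × 0.1326 × 11 = 35 kips.
Base metal (shear rupture): R_n/Ω = (1/2.0) × 0.6 × 65 × 0.625 × 11 = 134.1 kips.
Governing: weld metal.

R_n/Ω ≈ 35 kips (weld metal governs)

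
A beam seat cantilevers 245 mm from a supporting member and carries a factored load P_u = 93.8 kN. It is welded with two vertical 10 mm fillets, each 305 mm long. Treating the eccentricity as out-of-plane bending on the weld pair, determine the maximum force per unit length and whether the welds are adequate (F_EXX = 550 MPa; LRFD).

f_max ≈ 757 N/mm; adequate

L_w = 2 × 305 = 610 mm; section modulus (unit throat) S = 2 × L²/6 = 31010 mm².
Direct shear f_v = P/L_w = 93.8×10³/610 = 153.8 N/mm.
Moment M = P × e = 93.8×10³ × 245 = 22981000 N·mm; bending f_b = M/S = 741.1 N/mm.
f_max = √(f_v² + f_b²) = √(153.8² + 741.1²) = 756.9 N/mm.
φr_n = 0.75 × 0.6 × 550 × (0.707 × 10) = 1750 N/mm → adequate.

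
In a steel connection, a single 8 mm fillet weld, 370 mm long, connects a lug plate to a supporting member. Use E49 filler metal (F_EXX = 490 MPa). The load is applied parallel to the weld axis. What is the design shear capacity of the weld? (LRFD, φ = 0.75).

Effective throat t_e = 0.707 × 8 = 5.656 mm.
Total length L = 370 mm; A_we = 5.656 × 370 = 2093 mm².
F_nw = 0.6 F_EXX = 0.6 × 490 = 294 MPa.
φR_n = 0.75 × 294 × 2093 × 10⁻³ = 461.4 kN.

φR_n ≈ 461 kN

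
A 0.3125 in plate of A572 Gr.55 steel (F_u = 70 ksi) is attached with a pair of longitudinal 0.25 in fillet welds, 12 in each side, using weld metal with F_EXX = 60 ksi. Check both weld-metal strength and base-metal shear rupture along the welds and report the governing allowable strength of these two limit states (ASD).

t_e = 0.707 × 0.25 = 0.1767 in; L = 24 in.
Weld metal: R_n/Ω = (1/2.0) × 0.6 × 60 × 0.1767 × 24 = 76.36 kips.
Base metal (shear rupture): R_n/Ω = (1/2.0) × 0.6 × 70 × 0.3125 × 24 = 157.5 kips.
Governing: weld metal.

R_n/Ω ≈ 76.4 kips (weld metal governs)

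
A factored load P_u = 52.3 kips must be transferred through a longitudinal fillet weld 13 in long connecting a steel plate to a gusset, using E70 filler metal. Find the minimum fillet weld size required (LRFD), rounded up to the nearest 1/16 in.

E70XX → F_EXX = 70 ksi.
Total weld length L = 13 in.
Required throat t_e = P_u / (φ × 0.6 F_EXX × L) = 52.3 / (0.75 × 0.6 × 70 × 13) = 0.1277 in.
Required leg w = t_e / 0.707 = 0.1806 in → use 3/16 in.

w = 3/16 in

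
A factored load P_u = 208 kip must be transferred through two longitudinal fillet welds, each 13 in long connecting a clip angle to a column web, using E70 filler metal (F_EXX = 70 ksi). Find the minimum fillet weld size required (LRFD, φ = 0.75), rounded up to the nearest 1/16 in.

w = 3/8 in

Total weld length L = 26 in.
Required throat t_e = P_u / (φ × 0.6 F_EXX × L) = 208 / (0.75 × 0.6 × 70 × 26) = 0.254 in.
Required leg w = t_e / 0.707 = 0.3592 in → use 3/8 in.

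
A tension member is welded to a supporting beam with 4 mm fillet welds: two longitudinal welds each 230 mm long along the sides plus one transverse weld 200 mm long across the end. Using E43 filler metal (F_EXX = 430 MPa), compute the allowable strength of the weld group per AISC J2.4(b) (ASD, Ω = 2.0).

t_e = 0.707 × 4 = 2.828 mm.
R_nwl = 0.6 × 430 × 2.828 × 460 × 10⁻³ = 335.6 kN (longitudinal, 2 welds).
R_nwt = 0.6 × 430 × 2.828 × 200 × 10⁻³ = 145.9 kN (transverse, base value).
(i) R_nwl + R_nwt = 481.6 kN; (ii) 0.85 R_nwl + 1.5 R_nwt = 504.2 kN.
R_n = max = 504.2 kN [governs: (ii)]; R_n/Ω = 252.1 kN.

R_n/Ω ≈ 252 kN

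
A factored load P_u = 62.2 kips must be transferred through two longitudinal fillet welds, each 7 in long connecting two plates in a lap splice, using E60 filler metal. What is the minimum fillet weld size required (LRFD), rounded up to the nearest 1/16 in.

E60XX → F_EXX = 60 ksi.
Total weld length L = 14 in.
Required throat t_e = P_u / (φ × 0.6 F_EXX × L) = 62.2 / (0.75 × 0.6 × 60 × 14) = 0.1646 in.
Required leg w = t_e / 0.707 = 0.2327 in → use 1/4 in.

w = 1/4 in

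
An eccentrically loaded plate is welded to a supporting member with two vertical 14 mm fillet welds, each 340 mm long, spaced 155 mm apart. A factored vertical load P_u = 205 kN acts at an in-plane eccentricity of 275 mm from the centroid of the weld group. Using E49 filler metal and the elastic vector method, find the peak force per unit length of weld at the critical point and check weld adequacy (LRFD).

f_max ≈ 1150 N/mm; adequate

E49XX → F_EXX = 490 MPa.
Total weld length L_w = 680 mm. Treat welds as unit-width lines.
Polar moment about centroid: J = 2[d³/12 + d(b/2)²] = 2[340³/12 + 340×77.5²] = 10630000 mm³.
Direct shear f_v = P/L_w = 205×10³ / 680 = 301.5 N/mm (vertical).
Torsion M = P·e = 205×10³ × 275 = 56375000 N·mm.
Critical point at (x, y) = (77.5, 170) from centroid. f_tx = M·y/J = 901.2 N/mm; f_ty = M·x/J = 410.8 N/mm.
Resultant f_max = √[f_tx² + (f_v + f_ty)²] = √[901.2² + (301.5 + 410.8)²] = 1149 N/mm.
Capacity per unit length: φr_n = 0.75 × 0.6 × 490 × (0.707 × 14) = 2183 N/mm.
1149 ≤ 2183 → adequate.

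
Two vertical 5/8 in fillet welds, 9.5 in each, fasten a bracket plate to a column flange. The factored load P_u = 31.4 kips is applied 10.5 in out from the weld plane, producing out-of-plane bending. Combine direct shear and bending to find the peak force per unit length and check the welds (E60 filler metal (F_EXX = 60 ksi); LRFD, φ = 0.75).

L_w = 2 × 9.5 = 19 in; section modulus (unit throat) S = 2 × L²/6 = 30.08 in².
Direct shear f_v = P/L_w = 31.4/19 = 1.653 kip/in.
Moment M = P × e = 31.4 × 10.5 = 329.7 kip·in; bending f_b = M/S = 10.96 kip/in.
f_max = √(f_v² + f_b²) = √(1.653² + 10.96²) = 11.08 kip/in.
φr_n = 0.75 × 0.6 × 60 × (0.707 × 0.625) = 11.93 kip/in → adequate.

f_max ≈ 11.1 kip/in; adequate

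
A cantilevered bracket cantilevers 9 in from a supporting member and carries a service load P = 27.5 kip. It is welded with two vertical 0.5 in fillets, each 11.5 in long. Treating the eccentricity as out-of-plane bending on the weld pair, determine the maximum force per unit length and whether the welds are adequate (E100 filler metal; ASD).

f_max ≈ 5.74 kip/in; adequate

E100XX → F_EXX = 100 ksi.
L_w = 2 × 11.5 = 23 in; section modulus (unit throat) S = 2 × L²/6 = 44.08 in².
Direct shear f_v = P/L_w = 27.5/23 = 1.196 kip/in.
Moment M = P × e = 27.5 × 9 = 247.5 kip·in; bending f_b = M/S = 5.614 kip/in.
f_max = √(f_v² + f_b²) = √(1.196² + 5.614²) = 5.74 kip/in.
r_n/Ω = (1/2.0) × 0.6 × 100 × (0.707 × 0.5) = 10.6 kip/in → adequate.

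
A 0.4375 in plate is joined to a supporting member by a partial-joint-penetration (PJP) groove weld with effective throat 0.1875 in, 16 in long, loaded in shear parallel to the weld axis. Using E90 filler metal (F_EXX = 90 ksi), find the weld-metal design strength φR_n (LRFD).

Effective throat (given) t_e = 0.1875 in.
A_we = 0.1875 × 16 = 3 in².
F_nw = 0.6 F_EXX = 54 ksi.
φR_n = 0.75 × 54 × 3 = 121.5 kips.

φR_n ≈ 122 kips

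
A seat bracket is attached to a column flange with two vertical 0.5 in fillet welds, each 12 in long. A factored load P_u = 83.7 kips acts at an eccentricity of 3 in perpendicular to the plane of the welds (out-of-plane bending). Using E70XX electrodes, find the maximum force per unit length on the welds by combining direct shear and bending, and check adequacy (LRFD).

f_max ≈ 6.29 kip/in; adequate

E70XX → F_EXX = 70 ksi.
L_w = 2 × 12 = 24 in; section modulus (unit throat) S = 2 × L²/6 = 48 in².
Direct shear f_v = P/L_w = 83.7/24 = 3.488 kip/in.
Moment M = P × e = 83.7 × 3 = 251.1 kip·in; bending f_b = M/S = 5.231 kip/in.
f_max = √(f_v² + f_b²) = √(3.488² + 5.231²) = 6.287 kip/in.
φr_n = 0.75 × 0.6 × 70 × (0.707 × 0.5) = 11.14 kip/in → adequate.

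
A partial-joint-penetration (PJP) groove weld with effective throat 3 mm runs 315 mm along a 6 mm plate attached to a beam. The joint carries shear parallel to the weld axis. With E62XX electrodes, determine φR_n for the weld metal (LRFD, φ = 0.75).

E62XX → F_EXX = 620 MPa.
Effective throat (given) t_e = 3 mm.
A_we = 3 × 315 = 945 mm².
F_nw = 0.6 F_EXX = 372 MPa.
φR_n = 0.75 × 372 × 945 × 10⁻³ = 263.7 kN.

φR_n ≈ 264 kN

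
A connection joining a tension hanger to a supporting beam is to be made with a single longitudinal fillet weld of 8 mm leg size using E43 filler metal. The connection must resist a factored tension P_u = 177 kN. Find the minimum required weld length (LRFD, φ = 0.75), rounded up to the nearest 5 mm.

E43XX → F_EXX = 430 MPa.
Throat t_e = 0.707 × 8 = 5.656 mm.
φr_n = 0.75 × 0.6 × 430 × 5.656 × 10⁻³ = 1.094 kN/mm.
L_req = P_u / φr_n = 177 / 1.094 = 161.7 mm total.
Round up → use L = 165 mm.

L = 165 mm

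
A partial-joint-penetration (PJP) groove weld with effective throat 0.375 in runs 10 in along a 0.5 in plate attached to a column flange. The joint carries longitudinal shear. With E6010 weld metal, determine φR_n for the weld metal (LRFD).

E60XX → F_EXX = 60 ksi.
Effective throat (given) t_e = 0.375 in.
A_we = 0.375 × 10 = 3.75 in².
F_nw = 0.6 F_EXX = 36 ksi.
φR_n = 0.75 × 36 × 3.75 = 101.2 kips.

φR_n ≈ 101 kips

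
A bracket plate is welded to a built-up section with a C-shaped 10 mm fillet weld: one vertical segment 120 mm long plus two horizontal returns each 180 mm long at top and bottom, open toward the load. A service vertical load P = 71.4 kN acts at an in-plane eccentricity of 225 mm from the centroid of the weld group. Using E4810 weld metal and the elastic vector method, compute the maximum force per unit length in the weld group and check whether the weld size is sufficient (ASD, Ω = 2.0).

E48XX → F_EXX = 480 MPa.
Total weld length L_w = 480 mm. Treat welds as unit-width lines.
Centroid: x̄ = 2×180×90 / 480 = 67.5 mm from the vertical weld.
Polar moment about centroid: J = I_x + I_y = [120³/12 + 2×180×60²] + [120×67.5² + 2(180³/12 + 180×22.5²)] = 3141000 mm³.
Direct shear f_v = P/L_w = 71.4×10³ / 480 = 148.8 N/mm (vertical).
Torsion M = P·e = 71.4×10³ × 225 = 16065000 N·mm.
Critical point at (x, y) = (112.5, 60) from centroid. f_tx = M·y/J = 306.9 N/mm; f_ty = M·x/J = 575.4 N/mm.
Resultant f_max = √[f_tx² + (f_v + f_ty)²] = √[306.9² + (148.8 + 575.4)²] = 786.5 N/mm.
Capacity per unit length: r_n/Ω = (1/2.0) × 0.6 × 480 × (0.707 × 10) = 1018 N/mm.
786.5 ≤ 1018 → adequate.

f_max ≈ 786 N/mm; adequate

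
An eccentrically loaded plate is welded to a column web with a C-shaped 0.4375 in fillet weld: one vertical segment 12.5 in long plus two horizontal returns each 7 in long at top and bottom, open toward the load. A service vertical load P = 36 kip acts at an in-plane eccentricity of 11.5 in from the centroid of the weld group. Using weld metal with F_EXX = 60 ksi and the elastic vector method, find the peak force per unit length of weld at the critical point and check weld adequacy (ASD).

f_max ≈ 4.93 kip/in; adequate

Total weld length L_w = 26.5 in. Treat welds as unit-width lines.
Centroid: x̄ = 2×7×3.5 / 26.5 = 1.849 in from the vertical weld.
Polar moment about centroid: J = I_x + I_y = [12.5³/12 + 2×7×6.25²] + [12.5×1.849² + 2(7³/12 + 7×1.651²)] = 847.7 in³.
Direct shear f_v = P/L_w = 36 / 26.5 = 1.358 kip/in (vertical).
Torsion M = P·e = 36 × 11.5 = 414 kip·in.
Critical point at (x, y) = (5.151, 6.25) from centroid. f_tx = M·y/J = 3.052 kip/in; f_ty = M·x/J = 2.516 kip/in.
Resultant f_max = √[f_tx² + (f_v + f_ty)²] = √[3.052² + (1.358 + 2.516)²] = 4.932 kip/in.
Capacity per unit length: r_n/Ω = (1/2.0) × 0.6 × 60 × (0.707 × 0.4375) = 5.568 kip/in.
4.932 ≤ 5.568 → adequate.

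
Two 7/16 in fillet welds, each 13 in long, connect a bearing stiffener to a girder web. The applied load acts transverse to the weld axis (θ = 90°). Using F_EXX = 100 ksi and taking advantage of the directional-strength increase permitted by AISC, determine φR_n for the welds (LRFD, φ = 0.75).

φR_n ≈ 543 kip

t_e = 0.707 × 0.4375 = 0.3093 in; A_we = 0.3093 × 26 = 8.042 in².
Directional factor: 1.0 + 0.5 sin^1.5(90°) = 1.5.
F_nw = 0.6 × 100 × 1.5 = 90 ksi.
φR_n = 0.75 × 90 × 8.042 = 542.8 kip.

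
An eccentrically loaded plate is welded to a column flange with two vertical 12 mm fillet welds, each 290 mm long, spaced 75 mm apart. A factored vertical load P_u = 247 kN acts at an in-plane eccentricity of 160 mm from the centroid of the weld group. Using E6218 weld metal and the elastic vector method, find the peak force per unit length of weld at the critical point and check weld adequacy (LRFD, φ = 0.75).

f_max ≈ 1380 N/mm; adequate

E62XX → F_EXX = 620 MPa.
Total weld length L_w = 580 mm. Treat welds as unit-width lines.
Polar moment about centroid: J = 2[d³/12 + d(b/2)²] = 2[290³/12 + 290×37.5²] = 4880000 mm³.
Direct shear f_v = P/L_w = 247×10³ / 580 = 425.9 N/mm (vertical).
Torsion M = P·e = 247×10³ × 160 = 39520000 N·mm.
Critical point at (x, y) = (37.5, 145) from centroid. f_tx = M·y/J = 1174 N/mm; f_ty = M·x/J = 303.7 N/mm.
Resultant f_max = √[f_tx² + (f_v + f_ty)²] = √[1174² + (425.9 + 303.7)²] = 1382 N/mm.
Capacity per unit length: φr_n = 0.75 × 0.6 × 620 × (0.707 × 12) = 2367 N/mm.
1382 ≤ 2367 → adequate.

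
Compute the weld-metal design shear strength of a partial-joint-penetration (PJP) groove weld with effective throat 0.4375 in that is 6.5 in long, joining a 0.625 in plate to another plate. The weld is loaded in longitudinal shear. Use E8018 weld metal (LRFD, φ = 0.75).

φR_n ≈ 102 kip

E80XX → F_EXX = 80 ksi.
Effective throat (given) t_e = 0.4375 in.
A_we = 0.4375 × 6.5 = 2.844 in².
F_nw = 0.6 F_EXX = 48 ksi.
φR_n = 0.75 × 48 × 2.844 = 102.4 kip.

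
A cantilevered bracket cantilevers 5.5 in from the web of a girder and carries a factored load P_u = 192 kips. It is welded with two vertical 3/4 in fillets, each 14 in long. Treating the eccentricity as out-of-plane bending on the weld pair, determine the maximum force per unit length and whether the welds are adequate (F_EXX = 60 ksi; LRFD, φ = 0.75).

L_w = 2 × 14 = 28 in; section modulus (unit throat) S = 2 × L²/6 = 65.33 in².
Direct shear f_v = P/L_w = 192/28 = 6.857 kip/in.
Moment M = P × e = 192 × 5.5 = 1056 kip·in; bending f_b = M/S = 16.16 kip/in.
f_max = √(f_v² + f_b²) = √(6.857² + 16.16²) = 17.56 kip/in.
φr_n = 0.75 × 0.6 × 60 × (0.707 × 0.75) = 14.32 kip/in → NOT adequate.

f_max ≈ 17.6 kip/in; NOT adequate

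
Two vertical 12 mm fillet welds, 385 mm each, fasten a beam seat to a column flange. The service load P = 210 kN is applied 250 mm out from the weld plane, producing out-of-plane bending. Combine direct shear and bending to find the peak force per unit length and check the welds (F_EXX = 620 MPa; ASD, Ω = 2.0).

f_max ≈ 1100 N/mm; adequate

L_w = 2 × 385 = 770 mm; section modulus (unit throat) S = 2 × L²/6 = 49410 mm².
Direct shear f_v = P/L_w = 210×10³/770 = 272.7 N/mm.
Moment M = P × e = 210×10³ × 250 = 52500000 N·mm; bending f_b = M/S = 1063 N/mm.
f_max = √(f_v² + f_b²) = √(272.7² + 1063²) = 1097 N/mm.
r_n/Ω = (1/2.0) × 0.6 × 620 × (0.707 × 12) = 1578 N/mm → adequate.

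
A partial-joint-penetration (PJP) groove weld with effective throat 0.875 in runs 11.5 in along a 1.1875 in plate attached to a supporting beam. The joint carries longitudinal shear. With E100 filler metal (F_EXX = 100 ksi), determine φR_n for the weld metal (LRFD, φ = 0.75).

Effective throat (given) t_e = 0.875 in.
A_we = 0.875 × 11.5 = 10.06 in².
F_nw = 0.6 F_EXX = 60 ksi.
φR_n = 0.75 × 60 × 10.06 = 452.8 kips.

φR_n ≈ 453 kips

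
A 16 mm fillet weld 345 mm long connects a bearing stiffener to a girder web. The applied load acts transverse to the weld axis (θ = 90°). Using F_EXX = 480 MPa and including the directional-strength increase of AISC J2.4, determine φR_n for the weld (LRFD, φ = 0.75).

φR_n ≈ 1260 kN

t_e = 0.707 × 16 = 11.31 mm; A_we = 11.31 × 345 = 3903 mm².
Directional factor: 1.0 + 0.5 sin^1.5(90°) = 1.5.
F_nw = 0.6 × 480 × 1.5 = 432 MPa.
φR_n = 0.75 × 432 × 3903 × 10⁻³ = 1264 kN.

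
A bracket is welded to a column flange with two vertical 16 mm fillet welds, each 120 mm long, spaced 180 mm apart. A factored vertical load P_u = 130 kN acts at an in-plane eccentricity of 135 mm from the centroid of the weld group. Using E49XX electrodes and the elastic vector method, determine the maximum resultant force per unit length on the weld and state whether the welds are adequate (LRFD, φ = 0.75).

f_max ≈ 1340 N/mm; adequate

E49XX → F_EXX = 490 MPa.
Total weld length L_w = 240 mm. Treat welds as unit-width lines.
Polar moment about centroid: J = 2[d³/12 + d(b/2)²] = 2[120³/12 + 120×90²] = 2232000 mm³.
Direct shear f_v = P/L_w = 130×10³ / 240 = 541.7 N/mm (vertical).
Torsion M = P·e = 130×10³ × 135 = 17550000 N·mm.
Critical point at (x, y) = (90, 60) from centroid. f_tx = M·y/J = 471.8 N/mm; f_ty = M·x/J = 707.7 N/mm.
Resultant f_max = √[f_tx² + (f_v + f_ty)²] = √[471.8² + (541.7 + 707.7)²] = 1335 N/mm.
Capacity per unit length: φr_n = 0.75 × 0.6 × 490 × (0.707 × 16) = 2494 N/mm.
1335 ≤ 2494 → adequate.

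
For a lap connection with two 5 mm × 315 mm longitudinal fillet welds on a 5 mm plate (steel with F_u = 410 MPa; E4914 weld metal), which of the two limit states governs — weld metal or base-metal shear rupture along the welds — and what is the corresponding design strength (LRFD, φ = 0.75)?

E49XX → F_EXX = 490 MPa.
t_e = 0.707 × 5 = 3.535 mm; L = 630 mm.
Weld metal: φR_n = 0.75 × 0.6 × 490 × 3.535 × 630 × 10⁻³ = 491.1 kN.
Base metal (shear rupture): φR_n = 0.75 × 0.6 × 410 × 5 × 630 × 10⁻³ = 581.2 kN.
Governing: weld metal.

φR_n ≈ 491 kN (weld metal governs)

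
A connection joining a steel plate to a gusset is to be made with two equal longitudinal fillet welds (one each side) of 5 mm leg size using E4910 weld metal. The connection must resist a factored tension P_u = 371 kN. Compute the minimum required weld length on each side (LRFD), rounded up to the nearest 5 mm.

E49XX → F_EXX = 490 MPa.
Throat t_e = 0.707 × 5 = 3.535 mm.
φr_n = 0.75 × 0.6 × 490 × 3.535 × 10⁻³ = 0.7795 kN/mm.
L_req = P_u / φr_n = 371 / 0.7795 = 476 mm total.
Per side: 476 / 2 = 238 mm.
Round up → use L = 240 mm on each side.

L = 240 mm on each side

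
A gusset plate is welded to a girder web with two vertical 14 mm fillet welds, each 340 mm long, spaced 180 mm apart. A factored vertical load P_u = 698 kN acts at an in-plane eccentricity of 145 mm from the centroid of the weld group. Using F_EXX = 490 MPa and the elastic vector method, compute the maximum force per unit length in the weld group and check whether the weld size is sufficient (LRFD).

f_max ≈ 2280 N/mm; NOT adequate

Total weld length L_w = 680 mm. Treat welds as unit-width lines.
Polar moment about centroid: J = 2[d³/12 + d(b/2)²] = 2[340³/12 + 340×90²] = 12060000 mm³.
Direct shear f_v = P/L_w = 698×10³ / 680 = 1026 N/mm (vertical).
Torsion M = P·e = 698×10³ × 145 = 101210000 N·mm.
Critical point at (x, y) = (90, 170) from centroid. f_tx = M·y/J = 1427 N/mm; f_ty = M·x/J = 755.4 N/mm.
Resultant f_max = √[f_tx² + (f_v + f_ty)²] = √[1427² + (1026 + 755.4)²] = 2283 N/mm.
Capacity per unit length: φr_n = 0.75 × 0.6 × 490 × (0.707 × 14) = 2183 N/mm.
2283 > 2183 → NOT adequate.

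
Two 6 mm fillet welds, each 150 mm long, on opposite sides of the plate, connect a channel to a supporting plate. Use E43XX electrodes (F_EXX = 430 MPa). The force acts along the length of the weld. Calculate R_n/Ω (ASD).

R_n/Ω ≈ 164 kN

Effective throat t_e = 0.707 × 6 = 4.242 mm.
Total length L = 300 mm; A_we = 4.242 × 300 = 1273 mm².
F_nw = 0.6 F_EXX = 0.6 × 430 = 258 MPa.
R_n = 258 × 1273 × 10⁻³ = 328.3 kN; R_n/Ω = 328.3/2.0 = 164.2 kN.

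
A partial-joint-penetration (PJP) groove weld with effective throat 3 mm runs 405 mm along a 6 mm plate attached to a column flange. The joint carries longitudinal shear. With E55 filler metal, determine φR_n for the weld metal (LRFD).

φR_n ≈ 301 kN

E55XX → F_EXX = 550 MPa.
Effective throat (given) t_e = 3 mm.
A_we = 3 × 405 = 1215 mm².
F_nw = 0.6 F_EXX = 330 MPa.
φR_n = 0.75 × 330 × 1215 × 10⁻³ = 300.7 kN.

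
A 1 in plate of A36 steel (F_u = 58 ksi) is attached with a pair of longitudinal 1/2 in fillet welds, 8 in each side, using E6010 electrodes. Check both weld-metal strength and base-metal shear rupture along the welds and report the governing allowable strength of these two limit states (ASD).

R_n/Ω ≈ 102 kip (weld metal governs)

E60XX → F_EXX = 60 ksi.
t_e = 0.707 × 0.5 = 0.3535 in; L = 16 in.
Weld metal: R_n/Ω = (1/2.0) × 0.6 × 60 × 0.3535 × 16 = 101.8 kip.
Base metal (shear rupture): R_n/Ω = (1/2.0) × 0.6 × 58 × 1 × 16 = 278.4 kip.
Governing: weld metal.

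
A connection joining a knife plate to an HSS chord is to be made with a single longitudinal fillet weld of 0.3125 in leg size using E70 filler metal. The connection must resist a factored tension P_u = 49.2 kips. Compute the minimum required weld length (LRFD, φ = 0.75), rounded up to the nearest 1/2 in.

E70XX → F_EXX = 70 ksi.
Throat t_e = 0.707 × 0.3125 = 0.2209 in.
φr_n = 0.75 × 0.6 × 70 × 0.2209 = 6.96 kips/in.
L_req = P_u / φr_n = 49.2 / 6.96 = 7.069 in total.
Round up → use L = 7.5 in.

L = 7.5 in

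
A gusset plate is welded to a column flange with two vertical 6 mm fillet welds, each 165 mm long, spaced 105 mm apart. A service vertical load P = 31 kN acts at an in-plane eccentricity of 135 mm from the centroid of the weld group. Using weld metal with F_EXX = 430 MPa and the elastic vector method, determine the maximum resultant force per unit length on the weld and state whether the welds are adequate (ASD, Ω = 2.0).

f_max ≈ 308 N/mm; adequate

Total weld length L_w = 330 mm. Treat welds as unit-width lines.
Polar moment about centroid: J = 2[d³/12 + d(b/2)²] = 2[165³/12 + 165×52.5²] = 1658000 mm³.
Direct shear f_v = P/L_w = 31×10³ / 330 = 93.94 N/mm (vertical).
Torsion M = P·e = 31×10³ × 135 = 4185000 N·mm.
Critical point at (x, y) = (52.5, 82.5) from centroid. f_tx = M·y/J = 208.2 N/mm; f_ty = M·x/J = 132.5 N/mm.
Resultant f_max = √[f_tx² + (f_v + f_ty)²] = √[208.2² + (93.94 + 132.5)²] = 307.6 N/mm.
Capacity per unit length: r_n/Ω = (1/2.0) × 0.6 × 430 × (0.707 × 6) = 547.2 N/mm.
307.6 ≤ 547.2 → adequate.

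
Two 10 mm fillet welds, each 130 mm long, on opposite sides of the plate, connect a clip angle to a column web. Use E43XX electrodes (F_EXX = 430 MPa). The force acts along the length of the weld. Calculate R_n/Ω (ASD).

R_n/Ω ≈ 237 kN

Effective throat t_e = 0.707 × 10 = 7.07 mm.
Total length L = 260 mm; A_we = 7.07 × 260 = 1838 mm².
F_nw = 0.6 F_EXX = 0.6 × 430 = 258 MPa.
R_n = 258 × 1838 × 10⁻³ = 474.3 kN; R_n/Ω = 474.3/2.0 = 237.1 kN.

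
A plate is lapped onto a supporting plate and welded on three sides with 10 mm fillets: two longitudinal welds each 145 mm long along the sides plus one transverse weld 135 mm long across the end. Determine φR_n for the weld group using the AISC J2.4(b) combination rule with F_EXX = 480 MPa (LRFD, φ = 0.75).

φR_n ≈ 686 kN

t_e = 0.707 × 10 = 7.07 mm.
R_nwl = 0.6 × 480 × 7.07 × 290 × 10⁻³ = 590.5 kN (longitudinal, 2 welds).
R_nwt = 0.6 × 480 × 7.07 × 135 × 10⁻³ = 274.9 kN (transverse, base value).
(i) R_nwl + R_nwt = 865.4 kN; (ii) 0.85 R_nwl + 1.5 R_nwt = 914.2 kN.
R_n = max = 914.2 kN [governs: (ii)]; φR_n = 685.7 kN.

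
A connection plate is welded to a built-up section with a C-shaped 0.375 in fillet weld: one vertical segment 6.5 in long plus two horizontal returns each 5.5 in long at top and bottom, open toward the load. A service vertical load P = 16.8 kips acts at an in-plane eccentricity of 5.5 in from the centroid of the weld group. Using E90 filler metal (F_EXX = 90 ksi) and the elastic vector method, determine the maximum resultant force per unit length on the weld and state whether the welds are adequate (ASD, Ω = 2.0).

Total weld length L_w = 17.5 in. Treat welds as unit-width lines.
Centroid: x̄ = 2×5.5×2.75 / 17.5 = 1.729 in from the vertical weld.
Polar moment about centroid: J = I_x + I_y = [6.5³/12 + 2×5.5×3.25²] + [6.5×1.729² + 2(5.5³/12 + 5.5×1.021²)] = 197.7 in³.
Direct shear f_v = P/L_w = 16.8 / 17.5 = 0.96 kip/in (vertical).
Torsion M = P·e = 16.8 × 5.5 = 92.4 kip·in.
Critical point at (x, y) = (3.771, 3.25) from centroid. f_tx = M·y/J = 1.519 kip/in; f_ty = M·x/J = 1.763 kip/in.
Resultant f_max = √[f_tx² + (f_v + f_ty)²] = √[1.519² + (0.96 + 1.763)²] = 3.118 kip/in.
Capacity per unit length: r_n/Ω = (1/2.0) × 0.6 × 90 × (0.707 × 0.375) = 7.158 kip/in.
3.118 ≤ 7.158 → adequate.

f_max ≈ 3.12 kip/in; adequate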